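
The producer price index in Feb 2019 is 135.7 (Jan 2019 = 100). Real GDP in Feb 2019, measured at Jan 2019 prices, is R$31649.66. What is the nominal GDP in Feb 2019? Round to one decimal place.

Nominal = Real × (Index/100) = 31649.66 × (135.7/100)
        = 31649.66 × 1.357 = 42948.5886

42948.6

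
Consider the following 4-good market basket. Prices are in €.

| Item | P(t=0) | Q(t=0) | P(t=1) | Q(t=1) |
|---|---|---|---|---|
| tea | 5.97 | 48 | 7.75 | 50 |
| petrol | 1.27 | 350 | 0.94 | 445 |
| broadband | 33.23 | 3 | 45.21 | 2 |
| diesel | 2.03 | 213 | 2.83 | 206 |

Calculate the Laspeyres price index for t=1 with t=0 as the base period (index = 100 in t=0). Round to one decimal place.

114.0

Laspeyres price index uses base-period quantities as weights.
ΣP(t=1)·Q(t=0) = 7.75×48 + 0.94×350 + 45.21×3 + 2.83×213 = 372 + 329 + 135.63 + 602.79 = 1439.42
ΣP(t=0)·Q(t=0) = 5.97×48 + 1.27×350 + 33.23×3 + 2.03×213 = 286.56 + 444.5 + 99.69 + 432.39 = 1263.14
Index = 1439.42 / 1263.14 × 100 = 113.9557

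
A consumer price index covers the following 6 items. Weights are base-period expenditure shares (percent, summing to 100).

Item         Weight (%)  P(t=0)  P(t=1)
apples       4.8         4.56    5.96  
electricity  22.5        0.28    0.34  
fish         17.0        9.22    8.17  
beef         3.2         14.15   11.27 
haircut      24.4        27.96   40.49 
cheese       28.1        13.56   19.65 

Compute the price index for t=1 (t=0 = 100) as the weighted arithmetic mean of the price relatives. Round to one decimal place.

apples: 4.8 × (5.96/4.56) = 4.8 × 1.307018 = 6.2737
electricity: 22.5 × (0.34/0.28) = 22.5 × 1.214286 = 27.3214
fish: 17.0 × (8.17/9.22) = 17.0 × 0.886117 = 15.0640
beef: 3.2 × (11.27/14.15) = 3.2 × 0.796466 = 2.5487
haircut: 24.4 × (40.49/27.96) = 24.4 × 1.448140 = 35.3346
cheese: 28.1 × (19.65/13.56) = 28.1 × 1.449115 = 40.7201
Index = Σ wᵢ·(p₁ᵢ/p₀ᵢ) = 6.2737 + 27.3214 + 15.0640 + 2.5487 + 35.3346 + 40.7201 = 127.2626

127.3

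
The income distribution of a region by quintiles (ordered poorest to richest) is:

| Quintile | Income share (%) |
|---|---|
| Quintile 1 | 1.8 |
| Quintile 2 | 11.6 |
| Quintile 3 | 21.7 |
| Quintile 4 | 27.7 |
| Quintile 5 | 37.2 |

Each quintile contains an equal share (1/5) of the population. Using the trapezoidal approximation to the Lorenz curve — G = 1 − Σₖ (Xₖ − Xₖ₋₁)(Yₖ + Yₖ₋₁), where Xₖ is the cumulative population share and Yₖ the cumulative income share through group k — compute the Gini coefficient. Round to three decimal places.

0.348

Cumulative income shares Yₖ: 0.0180, 0.1340, 0.3510, 0.6280, 1.0000
Σ (Xₖ−Xₖ₋₁)(Yₖ+Yₖ₋₁) = (1/5)(0.0180+0.0000) + (1/5)(0.1340+0.0180) + (1/5)(0.3510+0.1340) + (1/5)(0.6280+0.3510) + (1/5)(1.0000+0.6280)
  = 0.0036 + 0.0304 + 0.0970 + 0.1958 + 0.3256 = 0.6524
G = 1 − 0.6524 = 0.3476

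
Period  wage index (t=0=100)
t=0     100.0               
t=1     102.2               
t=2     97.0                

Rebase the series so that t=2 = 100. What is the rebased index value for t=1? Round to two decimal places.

105.36

Rebased(t=1) = 102.2 / 97.0 × 100 = 105.3608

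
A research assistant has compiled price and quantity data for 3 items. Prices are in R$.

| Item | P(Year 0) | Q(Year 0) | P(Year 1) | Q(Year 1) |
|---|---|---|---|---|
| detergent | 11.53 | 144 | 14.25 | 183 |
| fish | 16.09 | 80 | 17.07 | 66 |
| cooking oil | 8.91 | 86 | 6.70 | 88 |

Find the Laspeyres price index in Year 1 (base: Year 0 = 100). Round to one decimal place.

107.5

Laspeyres price index uses base-period quantities as weights.
ΣP(Year 1)·Q(Year 0) = 14.25×144 + 17.07×80 + 6.70×86 = 2052 + 1365.6 + 576.2 = 3993.8
ΣP(Year 0)·Q(Year 0) = 11.53×144 + 16.09×80 + 8.91×86 = 1660.32 + 1287.2 + 766.26 = 3713.78
Index = 3993.8 / 3713.78 × 100 = 107.5400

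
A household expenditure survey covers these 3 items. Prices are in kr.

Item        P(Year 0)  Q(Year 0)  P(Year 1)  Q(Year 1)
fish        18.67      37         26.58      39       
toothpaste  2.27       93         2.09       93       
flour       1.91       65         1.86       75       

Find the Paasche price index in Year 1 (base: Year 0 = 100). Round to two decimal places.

Paasche price index uses current-period quantities as weights.
ΣP(Year 1)·Q(Year 1) = 26.58×39 + 2.09×93 + 1.86×75 = 1036.62 + 194.37 + 139.5 = 1370.49
ΣP(Year 0)·Q(Year 1) = 18.67×39 + 2.27×93 + 1.91×75 = 728.13 + 211.11 + 143.25 = 1082.49
Index = 1370.49 / 1082.49 × 100 = 126.6053

126.61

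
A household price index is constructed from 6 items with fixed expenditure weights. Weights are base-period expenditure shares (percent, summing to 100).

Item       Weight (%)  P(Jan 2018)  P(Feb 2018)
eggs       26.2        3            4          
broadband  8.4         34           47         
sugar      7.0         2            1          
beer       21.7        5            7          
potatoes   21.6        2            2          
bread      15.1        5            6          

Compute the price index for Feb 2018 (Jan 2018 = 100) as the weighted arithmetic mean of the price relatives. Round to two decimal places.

eggs: 26.2 × (4/3) = 26.2 × 1.333333 = 34.9333
broadband: 8.4 × (47/34) = 8.4 × 1.382353 = 11.6118
sugar: 7.0 × (1/2) = 7.0 × 0.500000 = 3.5000
beer: 21.7 × (7/5) = 21.7 × 1.400000 = 30.3800
potatoes: 21.6 × (2/2) = 21.6 × 1.000000 = 21.6000
bread: 15.1 × (6/5) = 15.1 × 1.200000 = 18.1200
Index = Σ wᵢ·(p₁ᵢ/p₀ᵢ) = 34.9333 + 11.6118 + 3.5000 + 30.3800 + 21.6000 + 18.1200 = 120.1451

120.15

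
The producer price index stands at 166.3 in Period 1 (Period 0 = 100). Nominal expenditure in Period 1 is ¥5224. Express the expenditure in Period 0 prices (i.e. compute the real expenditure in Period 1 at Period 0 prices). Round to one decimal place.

3141.3

Real = Nominal ÷ (Index/100) = 5224 ÷ (166.3/100)
     = 5224 ÷ 1.663 = 3141.3109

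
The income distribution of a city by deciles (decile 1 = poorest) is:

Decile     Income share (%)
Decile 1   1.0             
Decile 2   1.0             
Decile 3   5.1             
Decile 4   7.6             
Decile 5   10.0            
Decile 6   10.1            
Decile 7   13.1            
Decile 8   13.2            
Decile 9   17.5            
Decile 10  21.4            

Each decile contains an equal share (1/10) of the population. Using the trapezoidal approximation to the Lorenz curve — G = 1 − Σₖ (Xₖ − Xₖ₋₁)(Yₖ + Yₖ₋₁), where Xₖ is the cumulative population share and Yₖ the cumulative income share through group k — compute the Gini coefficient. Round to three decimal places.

Cumulative income shares Yₖ: 0.0100, 0.0200, 0.0710, 0.1470, 0.2470, 0.3480, 0.4790, 0.6110, 0.7860, 1.0000
Σ (Xₖ−Xₖ₋₁)(Yₖ+Yₖ₋₁) = (1/10)(0.0100+0.0000) + (1/10)(0.0200+0.0100) + (1/10)(0.0710+0.0200) + (1/10)(0.1470+0.0710) + (1/10)(0.2470+0.1470) + (1/10)(0.3480+0.2470) + (1/10)(0.4790+0.3480) + (1/10)(0.6110+0.4790) + (1/10)(0.7860+0.6110) + (1/10)(1.0000+0.7860)
  = 0.0010 + 0.0030 + 0.0091 + 0.0218 + 0.0394 + 0.0595 + 0.0827 + 0.1090 + 0.1397 + 0.1786 = 0.6438
G = 1 − 0.6438 = 0.3562

0.356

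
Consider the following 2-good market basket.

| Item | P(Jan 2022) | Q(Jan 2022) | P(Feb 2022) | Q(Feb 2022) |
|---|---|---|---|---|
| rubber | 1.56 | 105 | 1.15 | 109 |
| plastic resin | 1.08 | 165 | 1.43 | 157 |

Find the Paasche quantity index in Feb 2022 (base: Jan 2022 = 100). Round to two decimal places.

Paasche quantity index uses current-period prices as weights.
ΣP(Feb 2022)·Q(Feb 2022) = 1.15×109 + 1.43×157 = 125.35 + 224.51 = 349.86
ΣP(Feb 2022)·Q(Jan 2022) = 1.15×105 + 1.43×165 = 120.75 + 235.95 = 356.7
Index = 349.86 / 356.7 × 100 = 98.0824

98.08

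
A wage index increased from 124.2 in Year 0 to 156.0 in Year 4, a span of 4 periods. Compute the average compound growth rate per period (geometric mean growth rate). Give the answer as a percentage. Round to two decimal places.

5.86%

Growth factor = (156.0/124.2)^(1/4) = (1.256039)^(1/4) = 1.058646
Growth rate = 1.058646 − 1 = 0.058646 = 5.8646%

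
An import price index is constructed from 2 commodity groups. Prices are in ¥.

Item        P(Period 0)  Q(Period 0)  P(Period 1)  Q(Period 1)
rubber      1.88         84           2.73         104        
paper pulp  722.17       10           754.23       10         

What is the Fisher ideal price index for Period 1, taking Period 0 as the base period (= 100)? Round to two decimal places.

Laspeyres component (base-period weights):
ΣP(Period 1)Q(Period 0) = 2.73×84 + 754.23×10 = 229.32 + 7542.3 = 7771.62
ΣP(Period 0)Q(Period 0) = 1.88×84 + 722.17×10 = 157.92 + 7221.7 = 7379.62
L = 7771.62 / 7379.62 × 100 = 105.3119
Paasche component (current-period weights):
ΣP(Period 1)Q(Period 1) = 2.73×104 + 754.23×10 = 283.92 + 7542.3 = 7826.22
ΣP(Period 0)Q(Period 1) = 1.88×104 + 722.17×10 = 195.52 + 7221.7 = 7417.22
P = 7826.22 / 7417.22 × 100 = 105.5142
Fisher = √(L × P) = √(105.3119 × 105.5142) = 105.4130

105.41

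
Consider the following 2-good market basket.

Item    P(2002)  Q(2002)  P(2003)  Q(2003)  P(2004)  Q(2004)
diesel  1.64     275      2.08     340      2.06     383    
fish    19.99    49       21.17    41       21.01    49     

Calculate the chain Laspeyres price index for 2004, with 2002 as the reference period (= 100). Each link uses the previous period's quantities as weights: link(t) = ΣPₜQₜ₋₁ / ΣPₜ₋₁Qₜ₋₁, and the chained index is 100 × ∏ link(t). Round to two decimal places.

111.55

Link 2002→2003:
ΣP(2003)Q(2002) = 2.08×275 + 21.17×49 = 572 + 1037.33 = 1609.33
ΣP(2002)Q(2002) = 1.64×275 + 19.99×49 = 451 + 979.51 = 1430.51
link = 1609.33/1430.51 = 1.125004
Link 2003→2004:
ΣP(2004)Q(2003) = 2.06×340 + 21.01×41 = 700.4 + 861.41 = 1561.81
ΣP(2003)Q(2003) = 2.08×340 + 21.17×41 = 707.2 + 867.97 = 1575.17
link = 1561.81/1575.17 = 0.991518
Chained index = 100 × 1.125004 × 0.991518 = 111.5463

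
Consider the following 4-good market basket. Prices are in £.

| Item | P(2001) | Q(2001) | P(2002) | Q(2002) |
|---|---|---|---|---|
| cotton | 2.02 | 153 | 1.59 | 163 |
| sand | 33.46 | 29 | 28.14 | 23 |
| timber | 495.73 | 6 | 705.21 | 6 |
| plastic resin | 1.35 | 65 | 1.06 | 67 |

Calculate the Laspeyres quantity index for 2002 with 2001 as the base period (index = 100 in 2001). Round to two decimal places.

Laspeyres quantity index uses base-period prices as weights.
ΣP(2001)·Q(2002) = 2.02×163 + 33.46×23 + 495.73×6 + 1.35×67 = 329.26 + 769.58 + 2974.38 + 90.45 = 4163.67
ΣP(2001)·Q(2001) = 2.02×153 + 33.46×29 + 495.73×6 + 1.35×65 = 309.06 + 970.34 + 2974.38 + 87.75 = 4341.53
Index = 4163.67 / 4341.53 × 100 = 95.9033

95.90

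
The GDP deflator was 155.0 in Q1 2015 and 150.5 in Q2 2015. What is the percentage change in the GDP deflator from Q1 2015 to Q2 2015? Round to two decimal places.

-2.90%

Change = (150.5 − 155.0) / 155.0 × 100
       = -4.5 / 155.0 × 100 = -2.9032%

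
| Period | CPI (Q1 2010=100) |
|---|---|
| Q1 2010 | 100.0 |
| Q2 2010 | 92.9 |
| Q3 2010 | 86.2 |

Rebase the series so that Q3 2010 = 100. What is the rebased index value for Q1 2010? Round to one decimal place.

116.0

Rebased(Q1 2010) = 100.0 / 86.2 × 100 = 116.0093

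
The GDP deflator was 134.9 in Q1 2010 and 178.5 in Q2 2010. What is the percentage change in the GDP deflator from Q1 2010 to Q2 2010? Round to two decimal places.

32.32%

Change = (178.5 − 134.9) / 134.9 × 100
       = 43.6 / 134.9 × 100 = 32.3202%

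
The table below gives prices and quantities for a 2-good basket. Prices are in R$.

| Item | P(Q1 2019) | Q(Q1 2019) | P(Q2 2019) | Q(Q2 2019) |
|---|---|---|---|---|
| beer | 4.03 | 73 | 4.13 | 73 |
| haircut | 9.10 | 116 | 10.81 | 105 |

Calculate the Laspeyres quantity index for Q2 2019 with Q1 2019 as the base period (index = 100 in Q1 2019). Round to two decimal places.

92.58

Laspeyres quantity index uses base-period prices as weights.
ΣP(Q1 2019)·Q(Q2 2019) = 4.03×73 + 9.10×105 = 294.19 + 955.5 = 1249.69
ΣP(Q1 2019)·Q(Q1 2019) = 4.03×73 + 9.10×116 = 294.19 + 1055.6 = 1349.79
Index = 1249.69 / 1349.79 × 100 = 92.5840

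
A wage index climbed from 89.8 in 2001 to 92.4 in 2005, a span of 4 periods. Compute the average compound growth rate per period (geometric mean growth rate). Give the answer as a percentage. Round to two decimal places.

Growth factor = (92.4/89.8)^(1/4) = (1.028953)^(1/4) = 1.007161
Growth rate = 1.007161 − 1 = 0.007161 = 0.7161%

0.72%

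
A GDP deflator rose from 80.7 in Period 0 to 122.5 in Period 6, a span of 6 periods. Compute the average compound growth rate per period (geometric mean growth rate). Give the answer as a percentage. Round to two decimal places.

7.20%

Growth factor = (122.5/80.7)^(1/6) = (1.517968)^(1/6) = 1.072039
Growth rate = 1.072039 − 1 = 0.072039 = 7.2039%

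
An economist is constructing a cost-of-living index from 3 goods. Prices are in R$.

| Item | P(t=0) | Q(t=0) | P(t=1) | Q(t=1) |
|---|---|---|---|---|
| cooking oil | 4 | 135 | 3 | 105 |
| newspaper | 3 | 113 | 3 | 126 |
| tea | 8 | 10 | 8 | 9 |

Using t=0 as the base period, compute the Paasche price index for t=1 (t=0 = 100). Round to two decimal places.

Paasche price index uses current-period quantities as weights.
ΣP(t=1)·Q(t=1) = 3×105 + 3×126 + 8×9 = 315 + 378 + 72 = 765
ΣP(t=0)·Q(t=1) = 4×105 + 3×126 + 8×9 = 420 + 378 + 72 = 870
Index = 765 / 870 × 100 = 87.9310

87.93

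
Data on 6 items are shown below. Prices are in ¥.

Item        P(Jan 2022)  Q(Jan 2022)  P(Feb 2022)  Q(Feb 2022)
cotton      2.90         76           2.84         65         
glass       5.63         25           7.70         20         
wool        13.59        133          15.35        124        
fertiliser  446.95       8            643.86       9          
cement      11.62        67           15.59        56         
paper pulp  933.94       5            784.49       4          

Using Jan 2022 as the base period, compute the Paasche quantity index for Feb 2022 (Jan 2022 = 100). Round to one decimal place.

95.9

Paasche quantity index uses current-period prices as weights.
ΣP(Feb 2022)·Q(Feb 2022) = 2.84×65 + 7.70×20 + 15.35×124 + 643.86×9 + 15.59×56 + 784.49×4 = 184.6 + 154 + 1903.4 + 5794.74 + 873.04 + 3137.96 = 12047.74
ΣP(Feb 2022)·Q(Jan 2022) = 2.84×76 + 7.70×25 + 15.35×133 + 643.86×8 + 15.59×67 + 784.49×5 = 215.84 + 192.5 + 2041.55 + 5150.88 + 1044.53 + 3922.45 = 12567.75
Index = 12047.74 / 12567.75 × 100 = 95.8623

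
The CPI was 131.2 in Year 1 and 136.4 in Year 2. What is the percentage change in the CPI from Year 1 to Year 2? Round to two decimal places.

3.96%

Change = (136.4 − 131.2) / 131.2 × 100
       = 5.2 / 131.2 × 100 = 3.9634%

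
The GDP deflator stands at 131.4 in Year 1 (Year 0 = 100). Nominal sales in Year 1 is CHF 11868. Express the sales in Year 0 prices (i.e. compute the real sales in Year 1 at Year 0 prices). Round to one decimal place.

Real = Nominal ÷ (Index/100) = 11868 ÷ (131.4/100)
     = 11868 ÷ 1.314 = 9031.9635

9032.0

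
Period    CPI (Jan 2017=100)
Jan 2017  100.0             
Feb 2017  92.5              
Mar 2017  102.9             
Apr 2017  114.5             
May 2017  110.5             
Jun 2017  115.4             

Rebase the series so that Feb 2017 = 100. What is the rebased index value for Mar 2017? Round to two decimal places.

Rebased(Mar 2017) = 102.9 / 92.5 × 100 = 111.2432

111.24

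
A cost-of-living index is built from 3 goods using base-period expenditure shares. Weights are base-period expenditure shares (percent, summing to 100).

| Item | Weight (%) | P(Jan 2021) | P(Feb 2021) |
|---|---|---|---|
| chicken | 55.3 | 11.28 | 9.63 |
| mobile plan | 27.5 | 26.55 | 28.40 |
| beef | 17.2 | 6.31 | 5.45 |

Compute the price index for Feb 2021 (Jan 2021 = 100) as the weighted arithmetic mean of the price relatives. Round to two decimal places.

91.48

chicken: 55.3 × (9.63/11.28) = 55.3 × 0.853723 = 47.2109
mobile plan: 27.5 × (28.40/26.55) = 27.5 × 1.069680 = 29.4162
beef: 17.2 × (5.45/6.31) = 17.2 × 0.863708 = 14.8558
Index = Σ wᵢ·(p₁ᵢ/p₀ᵢ) = 47.2109 + 29.4162 + 14.8558 = 91.4829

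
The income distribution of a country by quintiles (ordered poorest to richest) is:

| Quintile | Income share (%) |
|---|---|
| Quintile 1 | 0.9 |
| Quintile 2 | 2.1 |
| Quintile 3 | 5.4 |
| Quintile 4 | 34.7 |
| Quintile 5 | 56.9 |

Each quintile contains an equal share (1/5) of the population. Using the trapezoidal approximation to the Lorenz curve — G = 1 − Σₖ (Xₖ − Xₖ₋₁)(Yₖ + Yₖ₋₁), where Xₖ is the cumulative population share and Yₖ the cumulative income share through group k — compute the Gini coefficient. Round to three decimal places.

0.578

Cumulative income shares Yₖ: 0.0090, 0.0300, 0.0840, 0.4310, 1.0000
Σ (Xₖ−Xₖ₋₁)(Yₖ+Yₖ₋₁) = (1/5)(0.0090+0.0000) + (1/5)(0.0300+0.0090) + (1/5)(0.0840+0.0300) + (1/5)(0.4310+0.0840) + (1/5)(1.0000+0.4310)
  = 0.0018 + 0.0078 + 0.0228 + 0.1030 + 0.2862 = 0.4216
G = 1 − 0.4216 = 0.5784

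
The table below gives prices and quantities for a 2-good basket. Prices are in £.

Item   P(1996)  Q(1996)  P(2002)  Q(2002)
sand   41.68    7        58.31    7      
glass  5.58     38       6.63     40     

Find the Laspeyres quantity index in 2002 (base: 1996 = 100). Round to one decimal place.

102.2

Laspeyres quantity index uses base-period prices as weights.
ΣP(1996)·Q(2002) = 41.68×7 + 5.58×40 = 291.76 + 223.2 = 514.96
ΣP(1996)·Q(1996) = 41.68×7 + 5.58×38 = 291.76 + 212.04 = 503.8
Index = 514.96 / 503.8 × 100 = 102.2152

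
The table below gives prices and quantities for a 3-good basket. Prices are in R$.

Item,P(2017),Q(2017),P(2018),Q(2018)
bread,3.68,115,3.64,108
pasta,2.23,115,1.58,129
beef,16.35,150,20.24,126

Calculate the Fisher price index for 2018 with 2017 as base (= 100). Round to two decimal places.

115.37

Laspeyres component (base-period weights):
ΣP(2018)Q(2017) = 3.64×115 + 1.58×115 + 20.24×150 = 418.6 + 181.7 + 3036 = 3636.3
ΣP(2017)Q(2017) = 3.68×115 + 2.23×115 + 16.35×150 = 423.2 + 256.45 + 2452.5 = 3132.15
L = 3636.3 / 3132.15 × 100 = 116.0960
Paasche component (current-period weights):
ΣP(2018)Q(2018) = 3.64×108 + 1.58×129 + 20.24×126 = 393.12 + 203.82 + 2550.24 = 3147.18
ΣP(2017)Q(2018) = 3.68×108 + 2.23×129 + 16.35×126 = 397.44 + 287.67 + 2060.1 = 2745.21
P = 3147.18 / 2745.21 × 100 = 114.6426
Fisher = √(L × P) = √(116.0960 × 114.6426) = 115.3670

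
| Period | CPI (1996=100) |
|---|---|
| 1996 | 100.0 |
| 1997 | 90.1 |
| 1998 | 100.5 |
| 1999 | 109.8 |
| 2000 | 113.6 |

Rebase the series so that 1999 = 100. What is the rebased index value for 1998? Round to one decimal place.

91.5

Rebased(1998) = 100.5 / 109.8 × 100 = 91.5301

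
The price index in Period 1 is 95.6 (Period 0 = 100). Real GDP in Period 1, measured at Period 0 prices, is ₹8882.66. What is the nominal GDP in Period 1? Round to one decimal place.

Nominal = Real × (Index/100) = 8882.66 × (95.6/100)
        = 8882.66 × 0.956 = 8491.8230

8491.8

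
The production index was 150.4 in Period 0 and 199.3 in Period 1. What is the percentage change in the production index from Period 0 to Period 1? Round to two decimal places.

Change = (199.3 − 150.4) / 150.4 × 100
       = 48.9 / 150.4 × 100 = 32.5133%

32.51%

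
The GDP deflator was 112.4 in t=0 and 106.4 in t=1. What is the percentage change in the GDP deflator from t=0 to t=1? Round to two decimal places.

Change = (106.4 − 112.4) / 112.4 × 100
       = -6.0 / 112.4 × 100 = -5.3381%

-5.34%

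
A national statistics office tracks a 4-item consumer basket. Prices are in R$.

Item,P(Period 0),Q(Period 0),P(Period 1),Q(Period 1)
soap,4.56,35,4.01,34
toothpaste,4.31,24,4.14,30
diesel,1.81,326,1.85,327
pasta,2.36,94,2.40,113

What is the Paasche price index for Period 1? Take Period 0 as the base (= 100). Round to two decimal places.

Paasche price index uses current-period quantities as weights.
ΣP(Period 1)·Q(Period 1) = 4.01×34 + 4.14×30 + 1.85×327 + 2.40×113 = 136.34 + 124.2 + 604.95 + 271.2 = 1136.69
ΣP(Period 0)·Q(Period 1) = 4.56×34 + 4.31×30 + 1.81×327 + 2.36×113 = 155.04 + 129.3 + 591.87 + 266.68 = 1142.89
Index = 1136.69 / 1142.89 × 100 = 99.4575

99.46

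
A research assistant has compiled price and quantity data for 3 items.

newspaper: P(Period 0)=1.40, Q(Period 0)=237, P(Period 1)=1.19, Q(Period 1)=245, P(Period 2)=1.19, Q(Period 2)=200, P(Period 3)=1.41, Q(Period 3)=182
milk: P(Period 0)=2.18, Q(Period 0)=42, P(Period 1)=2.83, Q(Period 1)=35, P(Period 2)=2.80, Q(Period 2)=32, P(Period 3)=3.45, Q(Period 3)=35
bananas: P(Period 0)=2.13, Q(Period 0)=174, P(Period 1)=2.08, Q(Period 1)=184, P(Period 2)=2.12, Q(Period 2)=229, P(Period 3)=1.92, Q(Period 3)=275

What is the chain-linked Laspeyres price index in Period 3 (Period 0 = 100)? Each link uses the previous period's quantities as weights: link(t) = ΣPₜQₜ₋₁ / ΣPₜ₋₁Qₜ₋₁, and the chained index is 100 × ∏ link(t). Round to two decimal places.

99.12

Link Period 0→Period 1:
ΣP(Period 1)Q(Period 0) = 1.19×237 + 2.83×42 + 2.08×174 = 282.03 + 118.86 + 361.92 = 762.81
ΣP(Period 0)Q(Period 0) = 1.40×237 + 2.18×42 + 2.13×174 = 331.8 + 91.56 + 370.62 = 793.98
link = 762.81/793.98 = 0.960742
Link Period 1→Period 2:
ΣP(Period 2)Q(Period 1) = 1.19×245 + 2.80×35 + 2.12×184 = 291.55 + 98 + 390.08 = 779.63
ΣP(Period 1)Q(Period 1) = 1.19×245 + 2.83×35 + 2.08×184 = 291.55 + 99.05 + 382.72 = 773.32
link = 779.63/773.32 = 1.008160
Link Period 2→Period 3:
ΣP(Period 3)Q(Period 2) = 1.41×200 + 3.45×32 + 1.92×229 = 282 + 110.4 + 439.68 = 832.08
ΣP(Period 2)Q(Period 2) = 1.19×200 + 2.80×32 + 2.12×229 = 238 + 89.6 + 485.48 = 813.08
link = 832.08/813.08 = 1.023368
Chained index = 100 × 0.960742 × 1.008160 × 1.023368 = 99.1215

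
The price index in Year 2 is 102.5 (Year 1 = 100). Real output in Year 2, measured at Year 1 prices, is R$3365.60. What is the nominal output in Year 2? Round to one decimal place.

Nominal = Real × (Index/100) = 3365.60 × (102.5/100)
        = 3365.60 × 1.025 = 3449.7400

3449.7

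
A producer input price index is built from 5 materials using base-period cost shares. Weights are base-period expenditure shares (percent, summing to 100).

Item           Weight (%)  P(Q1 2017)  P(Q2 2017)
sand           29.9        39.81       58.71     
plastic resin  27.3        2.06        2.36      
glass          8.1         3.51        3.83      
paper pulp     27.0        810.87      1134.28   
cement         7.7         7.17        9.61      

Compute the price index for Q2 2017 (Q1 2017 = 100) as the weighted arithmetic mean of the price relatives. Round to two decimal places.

sand: 29.9 × (58.71/39.81) = 29.9 × 1.474755 = 44.0952
plastic resin: 27.3 × (2.36/2.06) = 27.3 × 1.145631 = 31.2757
glass: 8.1 × (3.83/3.51) = 8.1 × 1.091168 = 8.8385
paper pulp: 27.0 × (1134.28/810.87) = 27.0 × 1.398843 = 37.7688
cement: 7.7 × (9.61/7.17) = 7.7 × 1.340307 = 10.3204
Index = Σ wᵢ·(p₁ᵢ/p₀ᵢ) = 44.0952 + 31.2757 + 8.8385 + 37.7688 + 10.3204 = 132.2985

132.30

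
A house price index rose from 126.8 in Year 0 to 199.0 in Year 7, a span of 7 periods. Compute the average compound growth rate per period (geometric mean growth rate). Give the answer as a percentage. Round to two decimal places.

6.65%

Growth factor = (199.0/126.8)^(1/7) = (1.569401)^(1/7) = 1.066503
Growth rate = 1.066503 − 1 = 0.066503 = 6.6503%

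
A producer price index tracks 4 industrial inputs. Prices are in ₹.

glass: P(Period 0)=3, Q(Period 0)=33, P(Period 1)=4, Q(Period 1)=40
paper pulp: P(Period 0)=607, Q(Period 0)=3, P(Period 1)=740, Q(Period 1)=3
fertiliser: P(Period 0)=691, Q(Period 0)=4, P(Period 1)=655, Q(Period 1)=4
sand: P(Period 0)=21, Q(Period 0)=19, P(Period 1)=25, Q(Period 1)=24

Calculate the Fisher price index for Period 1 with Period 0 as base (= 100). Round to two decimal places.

Laspeyres component (base-period weights):
ΣP(Period 1)Q(Period 0) = 4×33 + 740×3 + 655×4 + 25×19 = 132 + 2220 + 2620 + 475 = 5447
ΣP(Period 0)Q(Period 0) = 3×33 + 607×3 + 691×4 + 21×19 = 99 + 1821 + 2764 + 399 = 5083
L = 5447 / 5083 × 100 = 107.1611
Paasche component (current-period weights):
ΣP(Period 1)Q(Period 1) = 4×40 + 740×3 + 655×4 + 25×24 = 160 + 2220 + 2620 + 600 = 5600
ΣP(Period 0)Q(Period 1) = 3×40 + 607×3 + 691×4 + 21×24 = 120 + 1821 + 2764 + 504 = 5209
P = 5600 / 5209 × 100 = 107.5062
Fisher = √(L × P) = √(107.1611 × 107.5062) = 107.3335

107.33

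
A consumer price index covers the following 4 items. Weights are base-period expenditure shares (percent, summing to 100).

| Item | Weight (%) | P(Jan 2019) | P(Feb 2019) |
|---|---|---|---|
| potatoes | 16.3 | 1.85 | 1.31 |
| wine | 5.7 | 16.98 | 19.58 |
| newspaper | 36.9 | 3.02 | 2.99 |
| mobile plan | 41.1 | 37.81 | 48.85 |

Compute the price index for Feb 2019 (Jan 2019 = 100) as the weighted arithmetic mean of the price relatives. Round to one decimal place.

potatoes: 16.3 × (1.31/1.85) = 16.3 × 0.708108 = 11.5422
wine: 5.7 × (19.58/16.98) = 5.7 × 1.153121 = 6.5728
newspaper: 36.9 × (2.99/3.02) = 36.9 × 0.990066 = 36.5334
mobile plan: 41.1 × (48.85/37.81) = 41.1 × 1.291986 = 53.1006
Index = Σ wᵢ·(p₁ᵢ/p₀ᵢ) = 11.5422 + 6.5728 + 36.5334 + 53.1006 = 107.7490

107.7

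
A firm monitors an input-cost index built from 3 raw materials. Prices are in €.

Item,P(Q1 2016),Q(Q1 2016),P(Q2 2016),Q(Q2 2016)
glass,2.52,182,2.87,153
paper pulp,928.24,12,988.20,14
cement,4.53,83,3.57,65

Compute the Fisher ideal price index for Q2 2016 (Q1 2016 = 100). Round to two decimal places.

105.97

Laspeyres component (base-period weights):
ΣP(Q2 2016)Q(Q1 2016) = 2.87×182 + 988.20×12 + 3.57×83 = 522.34 + 11858.4 + 296.31 = 12677.05
ΣP(Q1 2016)Q(Q1 2016) = 2.52×182 + 928.24×12 + 4.53×83 = 458.64 + 11138.88 + 375.99 = 11973.51
L = 12677.05 / 11973.51 × 100 = 105.8758
Paasche component (current-period weights):
ΣP(Q2 2016)Q(Q2 2016) = 2.87×153 + 988.20×14 + 3.57×65 = 439.11 + 13834.8 + 232.05 = 14505.96
ΣP(Q1 2016)Q(Q2 2016) = 2.52×153 + 928.24×14 + 4.53×65 = 385.56 + 12995.36 + 294.45 = 13675.37
P = 14505.96 / 13675.37 × 100 = 106.0736
Fisher = √(L × P) = √(105.8758 × 106.0736) = 105.9747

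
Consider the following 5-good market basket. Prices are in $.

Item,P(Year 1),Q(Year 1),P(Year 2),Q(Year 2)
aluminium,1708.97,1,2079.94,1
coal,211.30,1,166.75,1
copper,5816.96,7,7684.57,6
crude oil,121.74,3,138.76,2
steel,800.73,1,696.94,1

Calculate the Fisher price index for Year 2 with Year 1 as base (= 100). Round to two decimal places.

Laspeyres component (base-period weights):
ΣP(Year 2)Q(Year 1) = 2079.94×1 + 166.75×1 + 7684.57×7 + 138.76×3 + 696.94×1 = 2079.94 + 166.75 + 53791.99 + 416.28 + 696.94 = 57151.9
ΣP(Year 1)Q(Year 1) = 1708.97×1 + 211.30×1 + 5816.96×7 + 121.74×3 + 800.73×1 = 1708.97 + 211.3 + 40718.72 + 365.22 + 800.73 = 43804.94
L = 57151.9 / 43804.94 × 100 = 130.4691
Paasche component (current-period weights):
ΣP(Year 2)Q(Year 2) = 2079.94×1 + 166.75×1 + 7684.57×6 + 138.76×2 + 696.94×1 = 2079.94 + 166.75 + 46107.42 + 277.52 + 696.94 = 49328.57
ΣP(Year 1)Q(Year 2) = 1708.97×1 + 211.30×1 + 5816.96×6 + 121.74×2 + 800.73×1 = 1708.97 + 211.3 + 34901.76 + 243.48 + 800.73 = 37866.24
P = 49328.57 / 37866.24 × 100 = 130.2706
Fisher = √(L × P) = √(130.4691 × 130.2706) = 130.3698

130.37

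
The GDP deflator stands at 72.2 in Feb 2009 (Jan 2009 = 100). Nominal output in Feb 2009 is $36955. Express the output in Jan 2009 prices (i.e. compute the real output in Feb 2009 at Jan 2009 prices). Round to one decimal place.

Real = Nominal ÷ (Index/100) = 36955 ÷ (72.2/100)
     = 36955 ÷ 0.722 = 51184.2105

51184.2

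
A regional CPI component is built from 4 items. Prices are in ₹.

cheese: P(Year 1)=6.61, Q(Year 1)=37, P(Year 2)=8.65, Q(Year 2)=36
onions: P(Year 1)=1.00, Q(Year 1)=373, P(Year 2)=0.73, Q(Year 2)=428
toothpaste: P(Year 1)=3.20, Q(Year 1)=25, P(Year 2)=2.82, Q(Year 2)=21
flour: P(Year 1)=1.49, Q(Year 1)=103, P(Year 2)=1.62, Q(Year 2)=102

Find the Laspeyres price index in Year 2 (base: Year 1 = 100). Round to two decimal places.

Laspeyres price index uses base-period quantities as weights.
ΣP(Year 2)·Q(Year 1) = 8.65×37 + 0.73×373 + 2.82×25 + 1.62×103 = 320.05 + 272.29 + 70.5 + 166.86 = 829.7
ΣP(Year 1)·Q(Year 1) = 6.61×37 + 1.00×373 + 3.20×25 + 1.49×103 = 244.57 + 373 + 80 + 153.47 = 851.04
Index = 829.7 / 851.04 × 100 = 97.4925

97.49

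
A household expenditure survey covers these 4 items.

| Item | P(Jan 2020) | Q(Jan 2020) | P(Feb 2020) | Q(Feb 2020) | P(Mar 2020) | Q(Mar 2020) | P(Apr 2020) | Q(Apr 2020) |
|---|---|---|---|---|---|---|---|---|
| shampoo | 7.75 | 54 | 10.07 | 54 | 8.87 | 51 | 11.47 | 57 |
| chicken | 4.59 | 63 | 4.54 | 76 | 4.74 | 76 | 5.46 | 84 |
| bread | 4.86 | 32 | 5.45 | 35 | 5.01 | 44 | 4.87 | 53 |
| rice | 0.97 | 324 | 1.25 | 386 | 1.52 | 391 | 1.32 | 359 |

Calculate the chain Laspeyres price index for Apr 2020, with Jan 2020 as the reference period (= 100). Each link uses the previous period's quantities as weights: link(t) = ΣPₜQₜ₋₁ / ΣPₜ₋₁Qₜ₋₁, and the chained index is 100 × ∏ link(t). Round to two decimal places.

130.45

Link Jan 2020→Feb 2020:
ΣP(Feb 2020)Q(Jan 2020) = 10.07×54 + 4.54×63 + 5.45×32 + 1.25×324 = 543.78 + 286.02 + 174.4 + 405 = 1409.2
ΣP(Jan 2020)Q(Jan 2020) = 7.75×54 + 4.59×63 + 4.86×32 + 0.97×324 = 418.5 + 289.17 + 155.52 + 314.28 = 1177.47
link = 1409.2/1177.47 = 1.196803
Link Feb 2020→Mar 2020:
ΣP(Mar 2020)Q(Feb 2020) = 8.87×54 + 4.74×76 + 5.01×35 + 1.52×386 = 478.98 + 360.24 + 175.35 + 586.72 = 1601.29
ΣP(Feb 2020)Q(Feb 2020) = 10.07×54 + 4.54×76 + 5.45×35 + 1.25×386 = 543.78 + 345.04 + 190.75 + 482.5 = 1562.07
link = 1601.29/1562.07 = 1.025108
Link Mar 2020→Apr 2020:
ΣP(Apr 2020)Q(Mar 2020) = 11.47×51 + 5.46×76 + 4.87×44 + 1.32×391 = 584.97 + 414.96 + 214.28 + 516.12 = 1730.33
ΣP(Mar 2020)Q(Mar 2020) = 8.87×51 + 4.74×76 + 5.01×44 + 1.52×391 = 452.37 + 360.24 + 220.44 + 594.32 = 1627.37
link = 1730.33/1627.37 = 1.063268
Chained index = 100 × 1.196803 × 1.025108 × 1.063268 = 130.4472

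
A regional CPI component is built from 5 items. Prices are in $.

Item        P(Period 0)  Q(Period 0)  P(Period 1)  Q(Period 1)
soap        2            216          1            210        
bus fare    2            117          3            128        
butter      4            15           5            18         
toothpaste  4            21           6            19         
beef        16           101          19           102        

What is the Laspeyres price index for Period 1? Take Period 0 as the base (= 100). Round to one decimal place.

Laspeyres price index uses base-period quantities as weights.
ΣP(Period 1)·Q(Period 0) = 1×216 + 3×117 + 5×15 + 6×21 + 19×101 = 216 + 351 + 75 + 126 + 1919 = 2687
ΣP(Period 0)·Q(Period 0) = 2×216 + 2×117 + 4×15 + 4×21 + 16×101 = 432 + 234 + 60 + 84 + 1616 = 2426
Index = 2687 / 2426 × 100 = 110.7585

110.8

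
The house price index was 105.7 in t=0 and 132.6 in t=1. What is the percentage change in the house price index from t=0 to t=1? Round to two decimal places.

25.45%

Change = (132.6 − 105.7) / 105.7 × 100
       = 26.9 / 105.7 × 100 = 25.4494%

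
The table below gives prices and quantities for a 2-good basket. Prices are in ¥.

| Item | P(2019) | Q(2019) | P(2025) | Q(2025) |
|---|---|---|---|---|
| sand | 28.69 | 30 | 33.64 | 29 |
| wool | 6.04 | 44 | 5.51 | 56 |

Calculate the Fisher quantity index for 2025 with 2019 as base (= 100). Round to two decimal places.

103.24

Laspeyres component (base-period weights):
ΣP(2019)Q(2025) = 28.69×29 + 6.04×56 = 832.01 + 338.24 = 1170.25
ΣP(2019)Q(2019) = 28.69×30 + 6.04×44 = 860.7 + 265.76 = 1126.46
L = 1170.25 / 1126.46 × 100 = 103.8874
Paasche component (current-period weights):
ΣP(2025)Q(2025) = 33.64×29 + 5.51×56 = 975.56 + 308.56 = 1284.12
ΣP(2025)Q(2019) = 33.64×30 + 5.51×44 = 1009.2 + 242.44 = 1251.64
P = 1284.12 / 1251.64 × 100 = 102.5950
Fisher = √(L × P) = √(103.8874 × 102.5950) = 103.2392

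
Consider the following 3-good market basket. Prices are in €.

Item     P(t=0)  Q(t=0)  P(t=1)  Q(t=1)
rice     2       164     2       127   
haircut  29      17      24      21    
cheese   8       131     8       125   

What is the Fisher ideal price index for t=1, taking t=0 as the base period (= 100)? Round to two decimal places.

94.91

Laspeyres component (base-period weights):
ΣP(t=1)Q(t=0) = 2×164 + 24×17 + 8×131 = 328 + 408 + 1048 = 1784
ΣP(t=0)Q(t=0) = 2×164 + 29×17 + 8×131 = 328 + 493 + 1048 = 1869
L = 1784 / 1869 × 100 = 95.4521
Paasche component (current-period weights):
ΣP(t=1)Q(t=1) = 2×127 + 24×21 + 8×125 = 254 + 504 + 1000 = 1758
ΣP(t=0)Q(t=1) = 2×127 + 29×21 + 8×125 = 254 + 609 + 1000 = 1863
P = 1758 / 1863 × 100 = 94.3639
Fisher = √(L × P) = √(95.4521 × 94.3639) = 94.9065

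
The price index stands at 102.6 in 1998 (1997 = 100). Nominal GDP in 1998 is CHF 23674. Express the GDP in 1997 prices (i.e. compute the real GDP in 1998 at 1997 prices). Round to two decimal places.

Real = Nominal ÷ (Index/100) = 23674 ÷ (102.6/100)
     = 23674 ÷ 1.026 = 23074.0741

23074.07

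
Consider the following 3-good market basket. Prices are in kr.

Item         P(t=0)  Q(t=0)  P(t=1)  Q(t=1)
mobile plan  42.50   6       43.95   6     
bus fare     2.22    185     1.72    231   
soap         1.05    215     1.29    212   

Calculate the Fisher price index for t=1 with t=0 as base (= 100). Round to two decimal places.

Laspeyres component (base-period weights):
ΣP(t=1)Q(t=0) = 43.95×6 + 1.72×185 + 1.29×215 = 263.7 + 318.2 + 277.35 = 859.25
ΣP(t=0)Q(t=0) = 42.50×6 + 2.22×185 + 1.05×215 = 255 + 410.7 + 225.75 = 891.45
L = 859.25 / 891.45 × 100 = 96.3879
Paasche component (current-period weights):
ΣP(t=1)Q(t=1) = 43.95×6 + 1.72×231 + 1.29×212 = 263.7 + 397.32 + 273.48 = 934.5
ΣP(t=0)Q(t=1) = 42.50×6 + 2.22×231 + 1.05×212 = 255 + 512.82 + 222.6 = 990.42
P = 934.5 / 990.42 × 100 = 94.3539
Fisher = √(L × P) = √(96.3879 × 94.3539) = 95.3655

95.37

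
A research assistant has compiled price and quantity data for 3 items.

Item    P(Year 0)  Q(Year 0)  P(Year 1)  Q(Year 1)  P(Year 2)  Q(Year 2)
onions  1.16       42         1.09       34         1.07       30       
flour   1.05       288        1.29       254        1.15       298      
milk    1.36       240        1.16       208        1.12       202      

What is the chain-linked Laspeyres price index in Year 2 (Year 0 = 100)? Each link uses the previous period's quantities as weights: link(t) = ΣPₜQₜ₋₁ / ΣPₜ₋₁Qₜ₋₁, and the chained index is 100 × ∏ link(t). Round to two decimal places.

95.13

Link Year 0→Year 1:
ΣP(Year 1)Q(Year 0) = 1.09×42 + 1.29×288 + 1.16×240 = 45.78 + 371.52 + 278.4 = 695.7
ΣP(Year 0)Q(Year 0) = 1.16×42 + 1.05×288 + 1.36×240 = 48.72 + 302.4 + 326.4 = 677.52
link = 695.7/677.52 = 1.026833
Link Year 1→Year 2:
ΣP(Year 2)Q(Year 1) = 1.07×34 + 1.15×254 + 1.12×208 = 36.38 + 292.1 + 232.96 = 561.44
ΣP(Year 1)Q(Year 1) = 1.09×34 + 1.29×254 + 1.16×208 = 37.06 + 327.66 + 241.28 = 606
link = 561.44/606 = 0.926469
Chained index = 100 × 1.026833 × 0.926469 = 95.1329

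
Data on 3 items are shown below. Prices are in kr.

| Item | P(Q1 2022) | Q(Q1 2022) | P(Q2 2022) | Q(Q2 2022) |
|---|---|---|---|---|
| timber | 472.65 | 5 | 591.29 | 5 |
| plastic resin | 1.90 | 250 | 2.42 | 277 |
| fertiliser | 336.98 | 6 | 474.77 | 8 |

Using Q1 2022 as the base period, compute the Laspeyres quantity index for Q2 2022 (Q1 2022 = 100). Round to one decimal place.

Laspeyres quantity index uses base-period prices as weights.
ΣP(Q1 2022)·Q(Q2 2022) = 472.65×5 + 1.90×277 + 336.98×8 = 2363.25 + 526.3 + 2695.84 = 5585.39
ΣP(Q1 2022)·Q(Q1 2022) = 472.65×5 + 1.90×250 + 336.98×6 = 2363.25 + 475 + 2021.88 = 4860.13
Index = 5585.39 / 4860.13 × 100 = 114.9226

114.9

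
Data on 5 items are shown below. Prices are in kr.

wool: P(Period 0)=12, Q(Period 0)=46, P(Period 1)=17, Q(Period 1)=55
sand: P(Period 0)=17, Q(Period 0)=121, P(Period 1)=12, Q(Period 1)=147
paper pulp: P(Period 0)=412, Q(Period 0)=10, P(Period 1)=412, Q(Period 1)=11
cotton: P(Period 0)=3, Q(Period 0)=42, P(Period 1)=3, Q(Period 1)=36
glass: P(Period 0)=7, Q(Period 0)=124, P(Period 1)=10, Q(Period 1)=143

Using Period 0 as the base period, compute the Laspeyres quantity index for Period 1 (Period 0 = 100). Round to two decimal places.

Laspeyres quantity index uses base-period prices as weights.
ΣP(Period 0)·Q(Period 1) = 12×55 + 17×147 + 412×11 + 3×36 + 7×143 = 660 + 2499 + 4532 + 108 + 1001 = 8800
ΣP(Period 0)·Q(Period 0) = 12×46 + 17×121 + 412×10 + 3×42 + 7×124 = 552 + 2057 + 4120 + 126 + 868 = 7723
Index = 8800 / 7723 × 100 = 113.9454

113.95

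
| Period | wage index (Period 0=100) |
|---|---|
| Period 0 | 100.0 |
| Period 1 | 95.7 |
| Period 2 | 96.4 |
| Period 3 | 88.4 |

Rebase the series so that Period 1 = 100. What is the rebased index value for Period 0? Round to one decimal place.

104.5

Rebased(Period 0) = 100.0 / 95.7 × 100 = 104.4932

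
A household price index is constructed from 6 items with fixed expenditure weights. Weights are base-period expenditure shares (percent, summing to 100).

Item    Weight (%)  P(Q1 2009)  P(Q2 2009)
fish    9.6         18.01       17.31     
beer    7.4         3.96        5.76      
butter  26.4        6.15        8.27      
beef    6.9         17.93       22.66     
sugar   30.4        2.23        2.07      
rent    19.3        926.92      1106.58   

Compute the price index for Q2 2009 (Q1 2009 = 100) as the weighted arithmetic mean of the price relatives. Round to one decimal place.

115.5

fish: 9.6 × (17.31/18.01) = 9.6 × 0.961133 = 9.2269
beer: 7.4 × (5.76/3.96) = 7.4 × 1.454545 = 10.7636
butter: 26.4 × (8.27/6.15) = 26.4 × 1.344715 = 35.5005
beef: 6.9 × (22.66/17.93) = 6.9 × 1.263804 = 8.7202
sugar: 30.4 × (2.07/2.23) = 30.4 × 0.928251 = 28.2188
rent: 19.3 × (1106.58/926.92) = 19.3 × 1.193825 = 23.0408
Index = Σ wᵢ·(p₁ᵢ/p₀ᵢ) = 9.2269 + 10.7636 + 35.5005 + 8.7202 + 28.2188 + 23.0408 = 115.4709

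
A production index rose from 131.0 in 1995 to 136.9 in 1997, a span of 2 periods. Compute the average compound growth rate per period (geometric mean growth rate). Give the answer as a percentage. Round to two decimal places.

Growth factor = (136.9/131.0)^(1/2) = (1.045038)^(1/2) = 1.022271
Growth rate = 1.022271 − 1 = 0.022271 = 2.2271%

2.23%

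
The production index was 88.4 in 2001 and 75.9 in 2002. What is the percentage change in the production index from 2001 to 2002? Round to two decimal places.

Change = (75.9 − 88.4) / 88.4 × 100
       = -12.5 / 88.4 × 100 = -14.1403%

-14.14%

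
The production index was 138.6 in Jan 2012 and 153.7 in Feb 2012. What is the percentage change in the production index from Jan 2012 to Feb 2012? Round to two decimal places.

Change = (153.7 − 138.6) / 138.6 × 100
       = 15.1 / 138.6 × 100 = 10.8947%

10.89%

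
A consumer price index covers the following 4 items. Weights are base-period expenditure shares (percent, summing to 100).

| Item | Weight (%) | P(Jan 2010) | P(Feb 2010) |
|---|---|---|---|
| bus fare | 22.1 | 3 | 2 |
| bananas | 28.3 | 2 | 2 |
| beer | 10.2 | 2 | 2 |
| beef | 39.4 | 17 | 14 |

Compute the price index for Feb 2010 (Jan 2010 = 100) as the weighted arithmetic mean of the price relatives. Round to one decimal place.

85.7

bus fare: 22.1 × (2/3) = 22.1 × 0.666667 = 14.7333
bananas: 28.3 × (2/2) = 28.3 × 1.000000 = 28.3000
beer: 10.2 × (2/2) = 10.2 × 1.000000 = 10.2000
beef: 39.4 × (14/17) = 39.4 × 0.823529 = 32.4471
Index = Σ wᵢ·(p₁ᵢ/p₀ᵢ) = 14.7333 + 28.3000 + 10.2000 + 32.4471 = 85.6804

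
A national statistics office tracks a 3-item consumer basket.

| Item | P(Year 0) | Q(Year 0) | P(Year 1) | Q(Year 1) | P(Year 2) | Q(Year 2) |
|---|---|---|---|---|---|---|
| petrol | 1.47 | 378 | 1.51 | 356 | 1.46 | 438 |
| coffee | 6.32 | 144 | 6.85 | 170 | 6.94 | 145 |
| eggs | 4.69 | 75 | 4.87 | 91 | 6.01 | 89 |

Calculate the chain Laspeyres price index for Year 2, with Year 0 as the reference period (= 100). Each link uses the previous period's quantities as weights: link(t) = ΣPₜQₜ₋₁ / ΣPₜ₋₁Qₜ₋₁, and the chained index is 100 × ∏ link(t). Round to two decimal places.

110.77

Link Year 0→Year 1:
ΣP(Year 1)Q(Year 0) = 1.51×378 + 6.85×144 + 4.87×75 = 570.78 + 986.4 + 365.25 = 1922.43
ΣP(Year 0)Q(Year 0) = 1.47×378 + 6.32×144 + 4.69×75 = 555.66 + 910.08 + 351.75 = 1817.49
link = 1922.43/1817.49 = 1.057739
Link Year 1→Year 2:
ΣP(Year 2)Q(Year 1) = 1.46×356 + 6.94×170 + 6.01×91 = 519.76 + 1179.8 + 546.91 = 2246.47
ΣP(Year 1)Q(Year 1) = 1.51×356 + 6.85×170 + 4.87×91 = 537.56 + 1164.5 + 443.17 = 2145.23
link = 2246.47/2145.23 = 1.047193
Chained index = 100 × 1.057739 × 1.047193 = 110.7657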